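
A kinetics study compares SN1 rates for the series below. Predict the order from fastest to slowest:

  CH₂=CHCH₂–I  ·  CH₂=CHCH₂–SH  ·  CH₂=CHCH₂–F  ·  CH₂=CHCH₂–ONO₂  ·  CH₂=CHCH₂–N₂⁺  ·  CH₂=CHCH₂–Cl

With the same alkyl group throughout, only the leaving group differentiates the rates.
A good leaving group is a weak base: the lower the pKₐ of its conjugate acid, the more readily it departs.
CH₂=CHCH₂–N₂⁺ loses N₂: no meaningful conjugate acid; N₂ departs as an exceptionally stable neutral molecule
CH₂=CHCH₂–I loses I⁻: pKₐ(HI) ≈ -10
CH₂=CHCH₂–Cl loses Cl⁻: pKₐ(HCl) ≈ -7
CH₂=CHCH₂–ONO₂ loses NO₃⁻: pKₐ(HNO₃) ≈ -1.3
CH₂=CHCH₂–F loses F⁻: pKₐ(HF) ≈ 3.2
CH₂=CHCH₂–SH loses HS⁻: pKₐ(H₂S) ≈ 7

CH₂=CHCH₂–N₂⁺ > CH₂=CHCH₂–I > CH₂=CHCH₂–Cl > CH₂=CHCH₂–ONO₂ > CH₂=CHCH₂–F > CH₂=CHCH₂–SH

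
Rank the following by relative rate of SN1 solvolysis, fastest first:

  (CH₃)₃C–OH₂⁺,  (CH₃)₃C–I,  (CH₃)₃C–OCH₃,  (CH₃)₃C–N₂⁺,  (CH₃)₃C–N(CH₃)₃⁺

The skeletons are identical, so relative rate is governed entirely by leaving-group ability.
Leaving-group ability tracks the stability of the departed species; conjugate-acid pKₐ is the usual yardstick (lower pKₐ → better LG).
(CH₃)₃C–N₂⁺ loses N₂: no meaningful conjugate acid; N₂ departs as an exceptionally stable neutral molecule
(CH₃)₃C–I loses I⁻: pKₐ(HI) ≈ -10
(CH₃)₃C–OH₂⁺ loses H₂O: pKₐ(H₃O⁺) ≈ -1.7
(CH₃)₃C–N(CH₃)₃⁺ loses NR'₃: pKₐ(R'₃NH⁺) ≈ 10.7
(CH₃)₃C–OCH₃ loses CH₃O⁻: pKₐ(CH₃OH) ≈ 15.5

(CH₃)₃C–N₂⁺ > (CH₃)₃C–I > (CH₃)₃C–OH₂⁺ > (CH₃)₃C–N(CH₃)₃⁺ > (CH₃)₃C–OCH₃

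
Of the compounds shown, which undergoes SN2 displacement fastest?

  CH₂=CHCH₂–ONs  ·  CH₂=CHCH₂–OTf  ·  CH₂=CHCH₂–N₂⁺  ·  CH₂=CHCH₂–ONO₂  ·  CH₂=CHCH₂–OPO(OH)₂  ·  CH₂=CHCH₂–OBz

Same R in every case — rank the leaving groups.
Rank by basicity of the departing species: weakest base leaves most easily.
CH₂=CHCH₂–N₂⁺ loses N₂: no meaningful conjugate acid; N₂ departs as an exceptionally stable neutral molecule
CH₂=CHCH₂–OTf loses OTf⁻: pKₐ(CF₃SO₃H (triflic acid)) ≈ -14
CH₂=CHCH₂–ONs loses ONs⁻: pKₐ(p-O₂NC₆H₄SO₃H) ≈ -3.5
CH₂=CHCH₂–ONO₂ loses NO₃⁻: pKₐ(HNO₃) ≈ -1.3
CH₂=CHCH₂–OPO(OH)₂ loses H₂PO₄⁻: pKₐ(H₃PO₄) ≈ 2.1
CH₂=CHCH₂–OBz loses PhCOO⁻: pKₐ(C₆H₅COOH) ≈ 4.2

CH₂=CHCH₂–N₂⁺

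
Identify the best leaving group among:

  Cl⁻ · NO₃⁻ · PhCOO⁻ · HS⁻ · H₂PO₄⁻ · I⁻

I⁻: pKₐ(HI) ≈ -10
Cl⁻: pKₐ(HCl) ≈ -7
NO₃⁻: pKₐ(HNO₃) ≈ -1.3
H₂PO₄⁻: pKₐ(H₃PO₄) ≈ 2.1
PhCOO⁻: pKₐ(C₆H₅COOH) ≈ 4.2
HS⁻: pKₐ(H₂S) ≈ 7

I⁻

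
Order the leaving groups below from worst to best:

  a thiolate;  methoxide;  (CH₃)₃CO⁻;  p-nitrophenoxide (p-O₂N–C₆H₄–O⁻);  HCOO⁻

(CH₃)₃CO⁻ < methoxide < a thiolate < p-nitrophenoxide (p-O₂N–C₆H₄–O⁻) < HCOO⁻

A good leaving group is a weak base: the lower the pKₐ of its conjugate acid, the more readily it departs.
HCOO⁻: pKₐ(HCOOH) ≈ 3.8 — resonance-stabilised carboxylate
p-nitrophenoxide (p-O₂N–C₆H₄–O⁻): pKₐ(p-nitrophenol) ≈ 7.2 — nitro group delocalises the charge; the classic chromogenic LG
a thiolate: pKₐ(RSH (a thiol)) ≈ 10.5 — moderately basic; rarely leaves without activation
methoxide: pKₐ(CH₃OH) ≈ 15.5 — strong base; alkoxides do not leave unassisted
(CH₃)₃CO⁻: pKₐ(t-BuOH) ≈ 18
Reversing gives the worst-to-best order requested.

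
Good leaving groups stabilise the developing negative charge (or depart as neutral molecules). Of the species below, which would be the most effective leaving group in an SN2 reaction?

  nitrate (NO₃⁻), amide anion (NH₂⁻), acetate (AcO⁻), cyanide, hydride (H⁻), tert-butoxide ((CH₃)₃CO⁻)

A good leaving group is a weak base: the lower the pKₐ of its conjugate acid, the more readily it departs.
nitrate (NO₃⁻): pKₐ(HNO₃) ≈ -1.3
acetate (AcO⁻): pKₐ(CH₃COOH) ≈ 4.8
cyanide: pKₐ(HCN) ≈ 9.2
tert-butoxide ((CH₃)₃CO⁻): pKₐ(t-BuOH) ≈ 18
hydride (H⁻): pKₐ(H₂) ≈ 36
amide anion (NH₂⁻): pKₐ(NH₃) ≈ 38

nitrate (NO₃⁻)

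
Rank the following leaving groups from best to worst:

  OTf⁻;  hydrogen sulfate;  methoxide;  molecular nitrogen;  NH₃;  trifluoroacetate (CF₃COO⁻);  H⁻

molecular nitrogen: no meaningful conjugate acid; N₂ departs as an exceptionally stable neutral molecule
OTf⁻: pKₐ(CF₃SO₃H (triflic acid)) ≈ -14
hydrogen sulfate: pKₐ(H₂SO₄) ≈ -3
trifluoroacetate (CF₃COO⁻): pKₐ(CF₃COOH) ≈ 0.2
NH₃: pKₐ(NH₄⁺) ≈ 9.2
methoxide: pKₐ(CH₃OH) ≈ 15.5
H⁻: pKₐ(H₂) ≈ 36

molecular nitrogen > OTf⁻ > hydrogen sulfate > trifluoroacetate (CF₃COO⁻) > NH₃ > methoxide > H⁻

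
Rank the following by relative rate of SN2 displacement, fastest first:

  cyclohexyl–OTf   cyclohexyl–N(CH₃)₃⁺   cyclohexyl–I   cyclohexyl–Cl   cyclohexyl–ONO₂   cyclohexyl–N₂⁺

cyclohexyl–N₂⁺ > cyclohexyl–OTf > cyclohexyl–I > cyclohexyl–Cl > cyclohexyl–ONO₂ > cyclohexyl–N(CH₃)₃⁺

Identical carbon frameworks mean the comparison reduces to leaving-group quality.
A good leaving group is a weak base: the lower the pKₐ of its conjugate acid, the more readily it departs.
cyclohexyl–N₂⁺ loses N₂: no meaningful conjugate acid; N₂ departs as an exceptionally stable neutral molecule
cyclohexyl–OTf loses OTf⁻: pKₐ(CF₃SO₃H (triflic acid)) ≈ -14
cyclohexyl–I loses I⁻: pKₐ(HI) ≈ -10
cyclohexyl–Cl loses Cl⁻: pKₐ(HCl) ≈ -7
cyclohexyl–ONO₂ loses NO₃⁻: pKₐ(HNO₃) ≈ -1.3
cyclohexyl–N(CH₃)₃⁺ loses NR'₃: pKₐ(R'₃NH⁺) ≈ 10.7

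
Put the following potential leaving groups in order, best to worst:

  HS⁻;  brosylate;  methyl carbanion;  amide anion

Leaving-group ability tracks the stability of the departed species; conjugate-acid pKₐ is the usual yardstick (lower pKₐ → better LG).
brosylate: pKₐ(p-BrC₆H₄SO₃H) ≈ -2.8
HS⁻: pKₐ(H₂S) ≈ 7
amide anion: pKₐ(NH₃) ≈ 38 — extremely strong base; never a leaving group
methyl carbanion: pKₐ(CH₄) ≈ 48 — unstabilised carbanion; the worst conceivable leaving group

brosylate > HS⁻ > amide anion > methyl carbanion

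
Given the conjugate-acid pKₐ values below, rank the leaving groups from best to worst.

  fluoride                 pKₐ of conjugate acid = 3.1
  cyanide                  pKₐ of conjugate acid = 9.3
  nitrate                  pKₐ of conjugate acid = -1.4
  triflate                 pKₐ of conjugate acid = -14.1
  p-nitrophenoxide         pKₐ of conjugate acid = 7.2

triflate > nitrate > fluoride > p-nitrophenoxide > cyanide

Lower conjugate-acid pKₐ ⇒ weaker base ⇒ better leaving group.
Sorting by the given values: triflate (-14.1), nitrate (-1.4), fluoride (3.1), p-nitrophenoxide (7.2), cyanide (9.3).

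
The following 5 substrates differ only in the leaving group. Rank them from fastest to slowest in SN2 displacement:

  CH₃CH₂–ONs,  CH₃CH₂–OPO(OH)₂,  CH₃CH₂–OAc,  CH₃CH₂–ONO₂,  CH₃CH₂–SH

CH₃CH₂–ONs > CH₃CH₂–ONO₂ > CH₃CH₂–OPO(OH)₂ > CH₃CH₂–OAc > CH₃CH₂–SH

Identical carbon frameworks mean the comparison reduces to leaving-group quality.
The more stable X⁻ (or X) is on its own — i.e. the weaker a base it is — the better a leaving group it makes.
CH₃CH₂–ONs loses ONs⁻: pKₐ(p-O₂NC₆H₄SO₃H) ≈ -3.5
CH₃CH₂–ONO₂ loses NO₃⁻: pKₐ(HNO₃) ≈ -1.3
CH₃CH₂–OPO(OH)₂ loses H₂PO₄⁻: pKₐ(H₃PO₄) ≈ 2.1
CH₃CH₂–OAc loses AcO⁻: pKₐ(CH₃COOH) ≈ 4.8
CH₃CH₂–SH loses HS⁻: pKₐ(H₂S) ≈ 7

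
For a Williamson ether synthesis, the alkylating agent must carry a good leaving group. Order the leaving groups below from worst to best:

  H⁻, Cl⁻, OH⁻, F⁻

H⁻ < OH⁻ < F⁻ < Cl⁻

The more stable X⁻ (or X) is on its own — i.e. the weaker a base it is — the better a leaving group it makes.
Cl⁻: pKₐ(HCl) ≈ -7
F⁻: pKₐ(HF) ≈ 3.2
OH⁻: pKₐ(H₂O) ≈ 15.7
H⁻: pKₐ(H₂) ≈ 36
Reversing gives the worst-to-best order requested.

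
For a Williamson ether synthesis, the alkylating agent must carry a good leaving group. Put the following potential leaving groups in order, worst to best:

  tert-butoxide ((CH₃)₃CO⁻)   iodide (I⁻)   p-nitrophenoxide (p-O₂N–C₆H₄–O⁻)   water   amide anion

Rank by basicity of the departing species: weakest base leaves most easily.
iodide (I⁻): pKₐ(HI) ≈ -10
water: pKₐ(H₃O⁺) ≈ -1.7
p-nitrophenoxide (p-O₂N–C₆H₄–O⁻): pKₐ(p-nitrophenol) ≈ 7.2
tert-butoxide ((CH₃)₃CO⁻): pKₐ(t-BuOH) ≈ 18
amide anion: pKₐ(NH₃) ≈ 38
Listed from poorest to best leaving group as asked.

amide anion < tert-butoxide ((CH₃)₃CO⁻) < p-nitrophenoxide (p-O₂N–C₆H₄–O⁻) < water < iodide (I⁻)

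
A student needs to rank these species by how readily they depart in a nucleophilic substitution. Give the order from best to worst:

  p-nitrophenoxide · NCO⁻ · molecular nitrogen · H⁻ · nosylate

molecular nitrogen > nosylate > NCO⁻ > p-nitrophenoxide > H⁻

Rank by basicity of the departing species: weakest base leaves most easily.
molecular nitrogen: no meaningful conjugate acid; N₂ departs as an exceptionally stable neutral molecule
nosylate: pKₐ(p-O₂NC₆H₄SO₃H) ≈ -3.5
NCO⁻: pKₐ(HOCN) ≈ 3.5
p-nitrophenoxide: pKₐ(p-nitrophenol) ≈ 7.2
H⁻: pKₐ(H₂) ≈ 36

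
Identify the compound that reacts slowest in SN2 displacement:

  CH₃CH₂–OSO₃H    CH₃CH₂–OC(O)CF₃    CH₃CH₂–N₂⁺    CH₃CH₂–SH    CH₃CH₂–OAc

With the same alkyl group throughout, only the leaving group differentiates the rates.
Leaving-group ability tracks the stability of the departed species; conjugate-acid pKₐ is the usual yardstick (lower pKₐ → better LG).
CH₃CH₂–N₂⁺ loses N₂: no meaningful conjugate acid; N₂ departs as an exceptionally stable neutral molecule
CH₃CH₂–OSO₃H loses HSO₄⁻: pKₐ(H₂SO₄) ≈ -3
CH₃CH₂–OC(O)CF₃ loses CF₃COO⁻: pKₐ(CF₃COOH) ≈ 0.2
CH₃CH₂–OAc loses AcO⁻: pKₐ(CH₃COOH) ≈ 4.8
CH₃CH₂–SH loses HS⁻: pKₐ(H₂S) ≈ 7

CH₃CH₂–SH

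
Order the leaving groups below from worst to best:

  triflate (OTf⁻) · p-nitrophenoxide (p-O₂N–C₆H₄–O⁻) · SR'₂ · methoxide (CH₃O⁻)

The more stable X⁻ (or X) is on its own — i.e. the weaker a base it is — the better a leaving group it makes.
triflate (OTf⁻): pKₐ(CF₃SO₃H (triflic acid)) ≈ -14
SR'₂: pKₐ(R'₂SH⁺) ≈ -7
p-nitrophenoxide (p-O₂N–C₆H₄–O⁻): pKₐ(p-nitrophenol) ≈ 7.2
methoxide (CH₃O⁻): pKₐ(CH₃OH) ≈ 15.5
The question asks for worst first, so the sequence is read in increasing leaving-group ability.

methoxide (CH₃O⁻) < p-nitrophenoxide (p-O₂N–C₆H₄–O⁻) < SR'₂ < triflate (OTf⁻)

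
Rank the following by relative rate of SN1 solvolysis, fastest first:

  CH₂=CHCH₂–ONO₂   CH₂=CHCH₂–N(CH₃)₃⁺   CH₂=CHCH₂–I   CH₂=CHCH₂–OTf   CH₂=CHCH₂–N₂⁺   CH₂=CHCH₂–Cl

Identical carbon frameworks mean the comparison reduces to leaving-group quality.
A good leaving group is a weak base: the lower the pKₐ of its conjugate acid, the more readily it departs.
CH₂=CHCH₂–N₂⁺ loses N₂: no meaningful conjugate acid; N₂ departs as an exceptionally stable neutral molecule
CH₂=CHCH₂–OTf loses OTf⁻: pKₐ(CF₃SO₃H (triflic acid)) ≈ -14
CH₂=CHCH₂–I loses I⁻: pKₐ(HI) ≈ -10
CH₂=CHCH₂–Cl loses Cl⁻: pKₐ(HCl) ≈ -7
CH₂=CHCH₂–ONO₂ loses NO₃⁻: pKₐ(HNO₃) ≈ -1.3
CH₂=CHCH₂–N(CH₃)₃⁺ loses NR'₃: pKₐ(R'₃NH⁺) ≈ 10.7

CH₂=CHCH₂–N₂⁺ > CH₂=CHCH₂–OTf > CH₂=CHCH₂–I > CH₂=CHCH₂–Cl > CH₂=CHCH₂–ONO₂ > CH₂=CHCH₂–N(CH₃)₃⁺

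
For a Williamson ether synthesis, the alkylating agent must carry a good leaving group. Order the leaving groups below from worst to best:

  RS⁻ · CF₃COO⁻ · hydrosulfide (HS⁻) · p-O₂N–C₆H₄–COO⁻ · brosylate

RS⁻ < hydrosulfide (HS⁻) < p-O₂N–C₆H₄–COO⁻ < CF₃COO⁻ < brosylate

brosylate: pKₐ(p-BrC₆H₄SO₃H) ≈ -2.8 — arenesulfonate with a p-bromo substituent
CF₃COO⁻: pKₐ(CF₃COOH) ≈ 0.2 — strongly electron-withdrawing CF₃ stabilises the carboxylate
p-O₂N–C₆H₄–COO⁻: pKₐ(p-nitrobenzoic acid) ≈ 3.4 — electron-withdrawing nitro group stabilises the carboxylate
hydrosulfide (HS⁻): pKₐ(H₂S) ≈ 7
RS⁻: pKₐ(RSH (a thiol)) ≈ 10.5 — moderately basic; rarely leaves without activation
Reversing gives the worst-to-best order requested.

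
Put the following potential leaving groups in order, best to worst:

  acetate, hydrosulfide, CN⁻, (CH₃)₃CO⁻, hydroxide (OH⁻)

acetate > hydrosulfide > CN⁻ > hydroxide (OH⁻) > (CH₃)₃CO⁻

Rank by basicity of the departing species: weakest base leaves most easily.
acetate: pKₐ(CH₃COOH) ≈ 4.8 — resonance-stabilised but still a weak base
hydrosulfide: pKₐ(H₂S) ≈ 7
CN⁻: pKₐ(HCN) ≈ 9.2 — sp carbon stabilises the charge somewhat, but still a poor LG
hydroxide (OH⁻): pKₐ(H₂O) ≈ 15.7 — strong base; essentially never leaves without prior activation
(CH₃)₃CO⁻: pKₐ(t-BuOH) ≈ 18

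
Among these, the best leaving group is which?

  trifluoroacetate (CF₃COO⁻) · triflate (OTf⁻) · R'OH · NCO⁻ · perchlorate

triflate (OTf⁻)

Leaving-group ability tracks the stability of the departed species; conjugate-acid pKₐ is the usual yardstick (lower pKₐ → better LG).
triflate (OTf⁻): pKₐ(CF₃SO₃H (triflic acid)) ≈ -14
perchlorate: pKₐ(HClO₄) ≈ -10
R'OH: pKₐ(R'OH₂⁺) ≈ -2.4
trifluoroacetate (CF₃COO⁻): pKₐ(CF₃COOH) ≈ 0.2
NCO⁻: pKₐ(HOCN) ≈ 3.5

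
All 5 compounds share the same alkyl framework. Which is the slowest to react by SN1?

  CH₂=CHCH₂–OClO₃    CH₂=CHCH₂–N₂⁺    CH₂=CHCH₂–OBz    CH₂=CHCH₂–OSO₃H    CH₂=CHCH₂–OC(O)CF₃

CH₂=CHCH₂–OBz

Same R in every case — rank the leaving groups.
The more stable X⁻ (or X) is on its own — i.e. the weaker a base it is — the better a leaving group it makes.
CH₂=CHCH₂–N₂⁺ loses N₂: no meaningful conjugate acid; N₂ departs as an exceptionally stable neutral molecule
CH₂=CHCH₂–OClO₃ loses ClO₄⁻: pKₐ(HClO₄) ≈ -10
CH₂=CHCH₂–OSO₃H loses HSO₄⁻: pKₐ(H₂SO₄) ≈ -3
CH₂=CHCH₂–OC(O)CF₃ loses CF₃COO⁻: pKₐ(CF₃COOH) ≈ 0.2
CH₂=CHCH₂–OBz loses PhCOO⁻: pKₐ(C₆H₅COOH) ≈ 4.2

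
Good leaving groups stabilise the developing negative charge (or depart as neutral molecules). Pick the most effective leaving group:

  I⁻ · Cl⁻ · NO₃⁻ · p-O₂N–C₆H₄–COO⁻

I⁻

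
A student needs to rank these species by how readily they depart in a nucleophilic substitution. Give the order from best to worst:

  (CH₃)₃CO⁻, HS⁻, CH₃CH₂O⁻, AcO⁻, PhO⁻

Rank by basicity of the departing species: weakest base leaves most easily.
AcO⁻: pKₐ(CH₃COOH) ≈ 4.8 — resonance-stabilised but still a weak base
HS⁻: pKₐ(H₂S) ≈ 7 — larger and more polarisable than the oxygen analogue
PhO⁻: pKₐ(C₆H₅OH (phenol)) ≈ 10
CH₃CH₂O⁻: pKₐ(CH₃CH₂OH) ≈ 16 — strong base; alkoxides do not leave unassisted
(CH₃)₃CO⁻: pKₐ(t-BuOH) ≈ 18

AcO⁻ > HS⁻ > PhO⁻ > CH₃CH₂O⁻ > (CH₃)₃CO⁻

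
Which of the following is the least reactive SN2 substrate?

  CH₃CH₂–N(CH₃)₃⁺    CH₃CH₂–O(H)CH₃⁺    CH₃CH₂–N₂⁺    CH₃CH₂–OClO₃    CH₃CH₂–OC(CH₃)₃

CH₃CH₂–OC(CH₃)₃

Same R in every case — rank the leaving groups.
A good leaving group is a weak base: the lower the pKₐ of its conjugate acid, the more readily it departs.
CH₃CH₂–N₂⁺ loses N₂: no meaningful conjugate acid; N₂ departs as an exceptionally stable neutral molecule
CH₃CH₂–OClO₃ loses ClO₄⁻: pKₐ(HClO₄) ≈ -10
CH₃CH₂–O(H)CH₃⁺ loses R'OH: pKₐ(R'OH₂⁺) ≈ -2.4
CH₃CH₂–N(CH₃)₃⁺ loses NR'₃: pKₐ(R'₃NH⁺) ≈ 10.7
CH₃CH₂–OC(CH₃)₃ loses (CH₃)₃CO⁻: pKₐ(t-BuOH) ≈ 18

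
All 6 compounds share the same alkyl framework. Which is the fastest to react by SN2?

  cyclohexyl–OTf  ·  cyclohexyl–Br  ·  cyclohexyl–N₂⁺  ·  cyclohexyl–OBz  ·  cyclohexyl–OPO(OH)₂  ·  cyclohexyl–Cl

cyclohexyl–N₂⁺

Same R in every case — rank the leaving groups.
A good leaving group is a weak base: the lower the pKₐ of its conjugate acid, the more readily it departs.
cyclohexyl–N₂⁺ loses N₂: no meaningful conjugate acid; N₂ departs as an exceptionally stable neutral molecule
cyclohexyl–OTf loses OTf⁻: pKₐ(CF₃SO₃H (triflic acid)) ≈ -14
cyclohexyl–Br loses Br⁻: pKₐ(HBr) ≈ -9
cyclohexyl–Cl loses Cl⁻: pKₐ(HCl) ≈ -7
cyclohexyl–OPO(OH)₂ loses H₂PO₄⁻: pKₐ(H₃PO₄) ≈ 2.1
cyclohexyl–OBz loses PhCOO⁻: pKₐ(C₆H₅COOH) ≈ 4.2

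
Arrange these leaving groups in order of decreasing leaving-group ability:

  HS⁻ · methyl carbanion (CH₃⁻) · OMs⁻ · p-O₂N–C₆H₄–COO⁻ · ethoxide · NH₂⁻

The more stable X⁻ (or X) is on its own — i.e. the weaker a base it is — the better a leaving group it makes.
OMs⁻: pKₐ(CH₃SO₃H (MsOH)) ≈ -1.9
p-O₂N–C₆H₄–COO⁻: pKₐ(p-nitrobenzoic acid) ≈ 3.4
HS⁻: pKₐ(H₂S) ≈ 7
ethoxide: pKₐ(CH₃CH₂OH) ≈ 16
NH₂⁻: pKₐ(NH₃) ≈ 38
methyl carbanion (CH₃⁻): pKₐ(CH₄) ≈ 48

OMs⁻ > p-O₂N–C₆H₄–COO⁻ > HS⁻ > ethoxide > NH₂⁻ > methyl carbanion (CH₃⁻)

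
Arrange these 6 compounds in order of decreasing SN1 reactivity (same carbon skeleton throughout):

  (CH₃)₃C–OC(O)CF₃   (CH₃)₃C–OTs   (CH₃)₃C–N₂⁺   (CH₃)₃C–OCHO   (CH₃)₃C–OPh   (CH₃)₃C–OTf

Identical carbon frameworks mean the comparison reduces to leaving-group quality.
The more stable X⁻ (or X) is on its own — i.e. the weaker a base it is — the better a leaving group it makes.
(CH₃)₃C–N₂⁺ loses N₂: no meaningful conjugate acid; N₂ departs as an exceptionally stable neutral molecule
(CH₃)₃C–OTf loses OTf⁻: pKₐ(CF₃SO₃H (triflic acid)) ≈ -14
(CH₃)₃C–OTs loses OTs⁻: pKₐ(p-CH₃C₆H₄SO₃H (TsOH)) ≈ -2.8
(CH₃)₃C–OC(O)CF₃ loses CF₃COO⁻: pKₐ(CF₃COOH) ≈ 0.2
(CH₃)₃C–OCHO loses HCOO⁻: pKₐ(HCOOH) ≈ 3.8
(CH₃)₃C–OPh loses PhO⁻: pKₐ(C₆H₅OH (phenol)) ≈ 10

(CH₃)₃C–N₂⁺ > (CH₃)₃C–OTf > (CH₃)₃C–OTs > (CH₃)₃C–OC(O)CF₃ > (CH₃)₃C–OCHO > (CH₃)₃C–OPh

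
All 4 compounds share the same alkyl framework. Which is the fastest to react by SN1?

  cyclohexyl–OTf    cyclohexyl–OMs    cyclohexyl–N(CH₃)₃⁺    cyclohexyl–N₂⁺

Same R in every case — rank the leaving groups.
The more stable X⁻ (or X) is on its own — i.e. the weaker a base it is — the better a leaving group it makes.
cyclohexyl–N₂⁺ loses N₂: no meaningful conjugate acid; N₂ departs as an exceptionally stable neutral molecule
cyclohexyl–OTf loses OTf⁻: pKₐ(CF₃SO₃H (triflic acid)) ≈ -14
cyclohexyl–OMs loses OMs⁻: pKₐ(CH₃SO₃H (MsOH)) ≈ -1.9
cyclohexyl–N(CH₃)₃⁺ loses NR'₃: pKₐ(R'₃NH⁺) ≈ 10.7

cyclohexyl–N₂⁺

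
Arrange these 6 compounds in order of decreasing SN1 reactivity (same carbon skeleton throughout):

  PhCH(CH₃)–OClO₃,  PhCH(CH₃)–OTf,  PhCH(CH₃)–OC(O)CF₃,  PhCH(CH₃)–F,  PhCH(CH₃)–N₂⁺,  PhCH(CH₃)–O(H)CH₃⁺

PhCH(CH₃)–N₂⁺ > PhCH(CH₃)–OTf > PhCH(CH₃)–OClO₃ > PhCH(CH₃)–O(H)CH₃⁺ > PhCH(CH₃)–OC(O)CF₃ > PhCH(CH₃)–F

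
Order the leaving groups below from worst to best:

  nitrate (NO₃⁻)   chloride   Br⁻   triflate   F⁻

F⁻ < nitrate (NO₃⁻) < chloride < Br⁻ < triflate

Leaving-group ability tracks the stability of the departed species; conjugate-acid pKₐ is the usual yardstick (lower pKₐ → better LG).
triflate: pKₐ(CF₃SO₃H (triflic acid)) ≈ -14
Br⁻: pKₐ(HBr) ≈ -9 — weak base; good leaving group
chloride: pKₐ(HCl) ≈ -7
nitrate (NO₃⁻): pKₐ(HNO₃) ≈ -1.3 — resonance-delocalised over three oxygens
F⁻: pKₐ(HF) ≈ 3.2 — small and strongly basic; the poor halide leaving group
Listed from poorest to best leaving group as asked.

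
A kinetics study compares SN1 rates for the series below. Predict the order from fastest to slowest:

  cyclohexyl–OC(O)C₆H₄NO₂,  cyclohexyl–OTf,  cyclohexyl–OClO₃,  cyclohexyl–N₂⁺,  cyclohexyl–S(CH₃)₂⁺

The skeletons are identical, so relative rate is governed entirely by leaving-group ability.
A good leaving group is a weak base: the lower the pKₐ of its conjugate acid, the more readily it departs.
cyclohexyl–N₂⁺ loses N₂: no meaningful conjugate acid; N₂ departs as an exceptionally stable neutral molecule
cyclohexyl–OTf loses OTf⁻: pKₐ(CF₃SO₃H (triflic acid)) ≈ -14
cyclohexyl–OClO₃ loses ClO₄⁻: pKₐ(HClO₄) ≈ -10
cyclohexyl–S(CH₃)₂⁺ loses SR'₂: pKₐ(R'₂SH⁺) ≈ -7
cyclohexyl–OC(O)C₆H₄NO₂ loses p-O₂N–C₆H₄–COO⁻: pKₐ(p-nitrobenzoic acid) ≈ 3.4

cyclohexyl–N₂⁺ > cyclohexyl–OTf > cyclohexyl–OClO₃ > cyclohexyl–S(CH₃)₂⁺ > cyclohexyl–OC(O)C₆H₄NO₂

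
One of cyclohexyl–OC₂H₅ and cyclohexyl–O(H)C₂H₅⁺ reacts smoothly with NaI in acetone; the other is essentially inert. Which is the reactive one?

From cyclohexyl–OC₂H₅ the departing group would be CH₃CH₂O⁻ (pKₐ(CH₃CH₂OH) ≈ 16). Strong base; alkoxides do not leave unassisted.
From cyclohexyl–O(H)C₂H₅⁺ the leaving group is R'OH (pKₐ(R'OH₂⁺) ≈ -2.4). Neutral; leaves from a protonated ether (an oxonium ion, R–O(H)R'⁺).
(In practice cyclohexyl–O(H)C₂H₅⁺ is made from cyclohexyl–OC₂H₅ by protonation with concentrated HBr, allowing neutral ethanol, rather than ethoxide, to depart.)

cyclohexyl–O(H)C₂H₅⁺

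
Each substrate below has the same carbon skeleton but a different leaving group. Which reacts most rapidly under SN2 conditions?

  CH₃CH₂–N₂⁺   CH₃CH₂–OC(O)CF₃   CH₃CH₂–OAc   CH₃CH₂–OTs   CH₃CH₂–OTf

CH₃CH₂–N₂⁺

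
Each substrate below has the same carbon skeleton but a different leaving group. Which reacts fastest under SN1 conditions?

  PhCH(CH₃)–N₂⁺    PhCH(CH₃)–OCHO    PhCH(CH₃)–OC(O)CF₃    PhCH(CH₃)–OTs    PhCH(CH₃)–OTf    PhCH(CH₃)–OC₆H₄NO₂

With the same alkyl group throughout, only the leaving group differentiates the rates.
Rank by basicity of the departing species: weakest base leaves most easily.
PhCH(CH₃)–N₂⁺ loses N₂: no meaningful conjugate acid; N₂ departs as an exceptionally stable neutral molecule
PhCH(CH₃)–OTf loses OTf⁻: pKₐ(CF₃SO₃H (triflic acid)) ≈ -14
PhCH(CH₃)–OTs loses OTs⁻: pKₐ(p-CH₃C₆H₄SO₃H (TsOH)) ≈ -2.8
PhCH(CH₃)–OC(O)CF₃ loses CF₃COO⁻: pKₐ(CF₃COOH) ≈ 0.2
PhCH(CH₃)–OCHO loses HCOO⁻: pKₐ(HCOOH) ≈ 3.8
PhCH(CH₃)–OC₆H₄NO₂ loses p-O₂N–C₆H₄–O⁻: pKₐ(p-nitrophenol) ≈ 7.2

PhCH(CH₃)–N₂⁺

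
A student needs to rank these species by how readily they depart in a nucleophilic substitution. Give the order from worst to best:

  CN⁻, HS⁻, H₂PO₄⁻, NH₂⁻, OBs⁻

Leaving-group ability tracks the stability of the departed species; conjugate-acid pKₐ is the usual yardstick (lower pKₐ → better LG).
OBs⁻: pKₐ(p-BrC₆H₄SO₃H) ≈ -2.8 — arenesulfonate with a p-bromo substituent
H₂PO₄⁻: pKₐ(H₃PO₄) ≈ 2.1 — moderate base; biological leaving group after further activation
HS⁻: pKₐ(H₂S) ≈ 7 — larger and more polarisable than the oxygen analogue
CN⁻: pKₐ(HCN) ≈ 9.2 — sp carbon stabilises the charge somewhat, but still a poor LG
NH₂⁻: pKₐ(NH₃) ≈ 38
Listed from poorest to best leaving group as asked.

NH₂⁻ < CN⁻ < HS⁻ < H₂PO₄⁻ < OBs⁻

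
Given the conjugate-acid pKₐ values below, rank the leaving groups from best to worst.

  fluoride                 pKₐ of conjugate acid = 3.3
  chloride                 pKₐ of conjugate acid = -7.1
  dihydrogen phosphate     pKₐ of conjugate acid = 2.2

chloride > dihydrogen phosphate > fluoride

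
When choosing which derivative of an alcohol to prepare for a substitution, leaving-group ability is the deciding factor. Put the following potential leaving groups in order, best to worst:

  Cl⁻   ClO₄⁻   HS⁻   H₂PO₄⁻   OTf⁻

OTf⁻: pKₐ(CF₃SO₃H (triflic acid)) ≈ -14
ClO₄⁻: pKₐ(HClO₄) ≈ -10
Cl⁻: pKₐ(HCl) ≈ -7
H₂PO₄⁻: pKₐ(H₃PO₄) ≈ 2.1
HS⁻: pKₐ(H₂S) ≈ 7

OTf⁻ > ClO₄⁻ > Cl⁻ > H₂PO₄⁻ > HS⁻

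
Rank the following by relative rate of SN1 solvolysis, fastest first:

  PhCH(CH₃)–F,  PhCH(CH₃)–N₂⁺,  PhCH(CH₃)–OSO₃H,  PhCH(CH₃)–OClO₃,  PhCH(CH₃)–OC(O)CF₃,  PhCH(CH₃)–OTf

PhCH(CH₃)–N₂⁺ > PhCH(CH₃)–OTf > PhCH(CH₃)–OClO₃ > PhCH(CH₃)–OSO₃H > PhCH(CH₃)–OC(O)CF₃ > PhCH(CH₃)–F

With the same alkyl group throughout, only the leaving group differentiates the rates.
The more stable X⁻ (or X) is on its own — i.e. the weaker a base it is — the better a leaving group it makes.
PhCH(CH₃)–N₂⁺ loses N₂: no meaningful conjugate acid; N₂ departs as an exceptionally stable neutral molecule
PhCH(CH₃)–OTf loses OTf⁻: pKₐ(CF₃SO₃H (triflic acid)) ≈ -14
PhCH(CH₃)–OClO₃ loses ClO₄⁻: pKₐ(HClO₄) ≈ -10
PhCH(CH₃)–OSO₃H loses HSO₄⁻: pKₐ(H₂SO₄) ≈ -3
PhCH(CH₃)–OC(O)CF₃ loses CF₃COO⁻: pKₐ(CF₃COOH) ≈ 0.2
PhCH(CH₃)–F loses F⁻: pKₐ(HF) ≈ 3.2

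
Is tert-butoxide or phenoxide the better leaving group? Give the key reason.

phenoxide

phenoxide is the better leaving group.
pKₐ(C₆H₅OH (phenol)) ≈ 10 versus pKₐ(t-BuOH) ≈ 18: phenoxide is the much weaker base.
Resonance into the ring helps, but still a poor LG.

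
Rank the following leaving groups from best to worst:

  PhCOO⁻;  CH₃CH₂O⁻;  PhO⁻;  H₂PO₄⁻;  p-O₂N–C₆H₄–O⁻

H₂PO₄⁻ > PhCOO⁻ > p-O₂N–C₆H₄–O⁻ > PhO⁻ > CH₃CH₂O⁻

Rank by basicity of the departing species: weakest base leaves most easily.
H₂PO₄⁻: pKₐ(H₃PO₄) ≈ 2.1
PhCOO⁻: pKₐ(C₆H₅COOH) ≈ 4.2
p-O₂N–C₆H₄–O⁻: pKₐ(p-nitrophenol) ≈ 7.2
PhO⁻: pKₐ(C₆H₅OH (phenol)) ≈ 10
CH₃CH₂O⁻: pKₐ(CH₃CH₂OH) ≈ 16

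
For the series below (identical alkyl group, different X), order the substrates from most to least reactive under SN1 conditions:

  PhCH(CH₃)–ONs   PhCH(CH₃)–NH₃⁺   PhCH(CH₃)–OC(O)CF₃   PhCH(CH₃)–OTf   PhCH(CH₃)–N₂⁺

PhCH(CH₃)–N₂⁺ > PhCH(CH₃)–OTf > PhCH(CH₃)–ONs > PhCH(CH₃)–OC(O)CF₃ > PhCH(CH₃)–NH₃⁺

The skeletons are identical, so relative rate is governed entirely by leaving-group ability.
The more stable X⁻ (or X) is on its own — i.e. the weaker a base it is — the better a leaving group it makes.
PhCH(CH₃)–N₂⁺ loses N₂: no meaningful conjugate acid; N₂ departs as an exceptionally stable neutral molecule
PhCH(CH₃)–OTf loses OTf⁻: pKₐ(CF₃SO₃H (triflic acid)) ≈ -14
PhCH(CH₃)–ONs loses ONs⁻: pKₐ(p-O₂NC₆H₄SO₃H) ≈ -3.5
PhCH(CH₃)–OC(O)CF₃ loses CF₃COO⁻: pKₐ(CF₃COOH) ≈ 0.2
PhCH(CH₃)–NH₃⁺ loses NH₃: pKₐ(NH₄⁺) ≈ 9.2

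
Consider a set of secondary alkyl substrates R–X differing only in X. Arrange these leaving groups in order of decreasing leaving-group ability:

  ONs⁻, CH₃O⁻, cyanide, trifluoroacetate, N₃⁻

Leaving-group ability tracks the stability of the departed species; conjugate-acid pKₐ is the usual yardstick (lower pKₐ → better LG).
ONs⁻: pKₐ(p-O₂NC₆H₄SO₃H) ≈ -3.5
trifluoroacetate: pKₐ(CF₃COOH) ≈ 0.2
N₃⁻: pKₐ(HN₃) ≈ 4.7
cyanide: pKₐ(HCN) ≈ 9.2
CH₃O⁻: pKₐ(CH₃OH) ≈ 15.5

ONs⁻ > trifluoroacetate > N₃⁻ > cyanide > CH₃O⁻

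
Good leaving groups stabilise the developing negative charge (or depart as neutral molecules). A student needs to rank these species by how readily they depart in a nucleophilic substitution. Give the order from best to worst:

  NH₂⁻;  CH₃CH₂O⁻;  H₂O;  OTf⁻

The more stable X⁻ (or X) is on its own — i.e. the weaker a base it is — the better a leaving group it makes.
OTf⁻: pKₐ(CF₃SO₃H (triflic acid)) ≈ -14 — charge spread over three oxygens and a CF₃ group; the premier leaving group in synthesis
H₂O: pKₐ(H₃O⁺) ≈ -1.7
CH₃CH₂O⁻: pKₐ(CH₃CH₂OH) ≈ 16
NH₂⁻: pKₐ(NH₃) ≈ 38

OTf⁻ > H₂O > CH₃CH₂O⁻ > NH₂⁻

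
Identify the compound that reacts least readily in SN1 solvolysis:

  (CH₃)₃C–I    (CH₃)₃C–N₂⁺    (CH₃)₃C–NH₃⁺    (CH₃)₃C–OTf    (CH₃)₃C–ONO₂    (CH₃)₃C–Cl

Identical carbon frameworks mean the comparison reduces to leaving-group quality.
A good leaving group is a weak base: the lower the pKₐ of its conjugate acid, the more readily it departs.
(CH₃)₃C–N₂⁺ loses N₂: no meaningful conjugate acid; N₂ departs as an exceptionally stable neutral molecule
(CH₃)₃C–OTf loses OTf⁻: pKₐ(CF₃SO₃H (triflic acid)) ≈ -14
(CH₃)₃C–I loses I⁻: pKₐ(HI) ≈ -10
(CH₃)₃C–Cl loses Cl⁻: pKₐ(HCl) ≈ -7
(CH₃)₃C–ONO₂ loses NO₃⁻: pKₐ(HNO₃) ≈ -1.3
(CH₃)₃C–NH₃⁺ loses NH₃: pKₐ(NH₄⁺) ≈ 9.2

(CH₃)₃C–NH₃⁺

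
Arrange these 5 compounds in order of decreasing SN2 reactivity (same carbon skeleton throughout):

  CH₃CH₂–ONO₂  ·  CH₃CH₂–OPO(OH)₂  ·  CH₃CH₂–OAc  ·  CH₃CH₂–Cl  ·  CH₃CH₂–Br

CH₃CH₂–Br > CH₃CH₂–Cl > CH₃CH₂–ONO₂ > CH₃CH₂–OPO(OH)₂ > CH₃CH₂–OAc

With the same alkyl group throughout, only the leaving group differentiates the rates.
The more stable X⁻ (or X) is on its own — i.e. the weaker a base it is — the better a leaving group it makes.
CH₃CH₂–Br loses Br⁻: pKₐ(HBr) ≈ -9
CH₃CH₂–Cl loses Cl⁻: pKₐ(HCl) ≈ -7
CH₃CH₂–ONO₂ loses NO₃⁻: pKₐ(HNO₃) ≈ -1.3
CH₃CH₂–OPO(OH)₂ loses H₂PO₄⁻: pKₐ(H₃PO₄) ≈ 2.1
CH₃CH₂–OAc loses AcO⁻: pKₐ(CH₃COOH) ≈ 4.8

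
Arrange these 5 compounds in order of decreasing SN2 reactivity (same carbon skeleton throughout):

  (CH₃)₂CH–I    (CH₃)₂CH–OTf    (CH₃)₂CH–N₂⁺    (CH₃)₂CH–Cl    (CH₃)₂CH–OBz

(CH₃)₂CH–N₂⁺ > (CH₃)₂CH–OTf > (CH₃)₂CH–I > (CH₃)₂CH–Cl > (CH₃)₂CH–OBz

Identical carbon frameworks mean the comparison reduces to leaving-group quality.
A good leaving group is a weak base: the lower the pKₐ of its conjugate acid, the more readily it departs.
(CH₃)₂CH–N₂⁺ loses N₂: no meaningful conjugate acid; N₂ departs as an exceptionally stable neutral molecule
(CH₃)₂CH–OTf loses OTf⁻: pKₐ(CF₃SO₃H (triflic acid)) ≈ -14
(CH₃)₂CH–I loses I⁻: pKₐ(HI) ≈ -10
(CH₃)₂CH–Cl loses Cl⁻: pKₐ(HCl) ≈ -7
(CH₃)₂CH–OBz loses PhCOO⁻: pKₐ(C₆H₅COOH) ≈ 4.2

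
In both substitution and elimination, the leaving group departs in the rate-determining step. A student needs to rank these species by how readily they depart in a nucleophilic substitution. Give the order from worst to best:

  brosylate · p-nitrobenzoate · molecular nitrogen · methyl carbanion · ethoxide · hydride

methyl carbanion < hydride < ethoxide < p-nitrobenzoate < brosylate < molecular nitrogen

Rank by basicity of the departing species: weakest base leaves most easily.
molecular nitrogen: no meaningful conjugate acid; N₂ departs as an exceptionally stable neutral molecule
brosylate: pKₐ(p-BrC₆H₄SO₃H) ≈ -2.8 — arenesulfonate with a p-bromo substituent
p-nitrobenzoate: pKₐ(p-nitrobenzoic acid) ≈ 3.4 — electron-withdrawing nitro group stabilises the carboxylate
ethoxide: pKₐ(CH₃CH₂OH) ≈ 16 — strong base; alkoxides do not leave unassisted
hydride: pKₐ(H₂) ≈ 36
methyl carbanion: pKₐ(CH₄) ≈ 48
Reversing gives the worst-to-best order requested.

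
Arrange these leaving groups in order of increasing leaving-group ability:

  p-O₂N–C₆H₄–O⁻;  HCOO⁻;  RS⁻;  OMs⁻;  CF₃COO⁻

RS⁻ < p-O₂N–C₆H₄–O⁻ < HCOO⁻ < CF₃COO⁻ < OMs⁻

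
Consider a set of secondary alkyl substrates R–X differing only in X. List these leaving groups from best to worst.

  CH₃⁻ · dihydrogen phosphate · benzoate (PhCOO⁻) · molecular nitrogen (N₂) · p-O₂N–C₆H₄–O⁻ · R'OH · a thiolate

molecular nitrogen (N₂) > R'OH > dihydrogen phosphate > benzoate (PhCOO⁻) > p-O₂N–C₆H₄–O⁻ > a thiolate > CH₃⁻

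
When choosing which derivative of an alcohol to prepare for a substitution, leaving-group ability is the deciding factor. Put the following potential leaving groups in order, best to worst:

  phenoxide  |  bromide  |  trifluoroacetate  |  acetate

Leaving-group ability tracks the stability of the departed species; conjugate-acid pKₐ is the usual yardstick (lower pKₐ → better LG).
bromide: pKₐ(HBr) ≈ -9
trifluoroacetate: pKₐ(CF₃COOH) ≈ 0.2 — strongly electron-withdrawing CF₃ stabilises the carboxylate
acetate: pKₐ(CH₃COOH) ≈ 4.8
phenoxide: pKₐ(C₆H₅OH (phenol)) ≈ 10 — resonance into the ring helps, but still a poor LG

bromide > trifluoroacetate > acetate > phenoxide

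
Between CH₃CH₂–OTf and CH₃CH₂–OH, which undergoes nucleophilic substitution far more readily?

CH₃CH₂–OTf

From CH₃CH₂–OH the departing group would be OH⁻ (pKₐ(H₂O) ≈ 15.7). Strong base; essentially never leaves without prior activation.
From CH₃CH₂–OTf the leaving group is OTf⁻ (pKₐ(CF₃SO₃H (triflic acid)) ≈ -14). Charge spread over three oxygens and a CF₃ group; the premier leaving group in synthesis.
(In practice CH₃CH₂–OTf is made from CH₃CH₂–OH by treatment with Tf₂O / 2,6-lutidine, converting the hydroxyl into a triflate.)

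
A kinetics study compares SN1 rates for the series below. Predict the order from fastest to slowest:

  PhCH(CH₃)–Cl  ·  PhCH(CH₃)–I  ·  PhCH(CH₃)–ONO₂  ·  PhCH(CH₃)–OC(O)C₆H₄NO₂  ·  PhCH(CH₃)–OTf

PhCH(CH₃)–OTf > PhCH(CH₃)–I > PhCH(CH₃)–Cl > PhCH(CH₃)–ONO₂ > PhCH(CH₃)–OC(O)C₆H₄NO₂

Identical carbon frameworks mean the comparison reduces to leaving-group quality.
Rank by basicity of the departing species: weakest base leaves most easily.
PhCH(CH₃)–OTf loses OTf⁻: pKₐ(CF₃SO₃H (triflic acid)) ≈ -14
PhCH(CH₃)–I loses I⁻: pKₐ(HI) ≈ -10
PhCH(CH₃)–Cl loses Cl⁻: pKₐ(HCl) ≈ -7
PhCH(CH₃)–ONO₂ loses NO₃⁻: pKₐ(HNO₃) ≈ -1.3
PhCH(CH₃)–OC(O)C₆H₄NO₂ loses p-O₂N–C₆H₄–COO⁻: pKₐ(p-nitrobenzoic acid) ≈ 3.4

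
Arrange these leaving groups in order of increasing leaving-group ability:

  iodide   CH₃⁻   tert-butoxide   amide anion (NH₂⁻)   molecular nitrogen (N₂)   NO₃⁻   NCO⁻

Leaving-group ability tracks the stability of the departed species; conjugate-acid pKₐ is the usual yardstick (lower pKₐ → better LG).
molecular nitrogen (N₂): no meaningful conjugate acid; N₂ departs as an exceptionally stable neutral molecule
iodide: pKₐ(HI) ≈ -10 — large, highly polarisable; very weak base
NO₃⁻: pKₐ(HNO₃) ≈ -1.3 — resonance-delocalised over three oxygens
NCO⁻: pKₐ(HOCN) ≈ 3.5
tert-butoxide: pKₐ(t-BuOH) ≈ 18 — bulky, strongly basic alkoxide
amide anion (NH₂⁻): pKₐ(NH₃) ≈ 38 — extremely strong base; never a leaving group
CH₃⁻: pKₐ(CH₄) ≈ 48 — unstabilised carbanion; the worst conceivable leaving group
The question asks for worst first, so the sequence is read in increasing leaving-group ability.

CH₃⁻ < amide anion (NH₂⁻) < tert-butoxide < NCO⁻ < NO₃⁻ < iodide < molecular nitrogen (N₂)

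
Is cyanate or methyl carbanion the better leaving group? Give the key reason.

cyanate is the better leaving group.
pKₐ(HOCN) ≈ 3.5 versus pKₐ(CH₄) ≈ 48: cyanate is the much weaker base.
Resonance between N and O.

cyanate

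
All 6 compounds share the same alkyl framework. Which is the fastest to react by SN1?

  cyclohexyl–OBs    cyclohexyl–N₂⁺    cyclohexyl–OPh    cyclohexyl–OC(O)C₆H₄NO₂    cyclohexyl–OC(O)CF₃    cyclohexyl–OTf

cyclohexyl–N₂⁺

The skeletons are identical, so relative rate is governed entirely by leaving-group ability.
A good leaving group is a weak base: the lower the pKₐ of its conjugate acid, the more readily it departs.
cyclohexyl–N₂⁺ loses N₂: no meaningful conjugate acid; N₂ departs as an exceptionally stable neutral molecule
cyclohexyl–OTf loses OTf⁻: pKₐ(CF₃SO₃H (triflic acid)) ≈ -14
cyclohexyl–OBs loses OBs⁻: pKₐ(p-BrC₆H₄SO₃H) ≈ -2.8
cyclohexyl–OC(O)CF₃ loses CF₃COO⁻: pKₐ(CF₃COOH) ≈ 0.2
cyclohexyl–OC(O)C₆H₄NO₂ loses p-O₂N–C₆H₄–COO⁻: pKₐ(p-nitrobenzoic acid) ≈ 3.4
cyclohexyl–OPh loses PhO⁻: pKₐ(C₆H₅OH (phenol)) ≈ 10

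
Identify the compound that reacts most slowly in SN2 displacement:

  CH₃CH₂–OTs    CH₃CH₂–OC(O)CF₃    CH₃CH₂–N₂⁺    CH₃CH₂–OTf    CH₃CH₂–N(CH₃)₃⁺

CH₃CH₂–N(CH₃)₃⁺

With the same alkyl group throughout, only the leaving group differentiates the rates.
Leaving-group ability tracks the stability of the departed species; conjugate-acid pKₐ is the usual yardstick (lower pKₐ → better LG).
CH₃CH₂–N₂⁺ loses N₂: no meaningful conjugate acid; N₂ departs as an exceptionally stable neutral molecule
CH₃CH₂–OTf loses OTf⁻: pKₐ(CF₃SO₃H (triflic acid)) ≈ -14
CH₃CH₂–OTs loses OTs⁻: pKₐ(p-CH₃C₆H₄SO₃H (TsOH)) ≈ -2.8
CH₃CH₂–OC(O)CF₃ loses CF₃COO⁻: pKₐ(CF₃COOH) ≈ 0.2
CH₃CH₂–N(CH₃)₃⁺ loses NR'₃: pKₐ(R'₃NH⁺) ≈ 10.7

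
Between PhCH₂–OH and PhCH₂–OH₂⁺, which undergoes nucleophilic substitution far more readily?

From PhCH₂–OH the departing group would be OH⁻ (pKₐ(H₂O) ≈ 15.7). Strong base; essentially never leaves without prior activation.
From PhCH₂–OH₂⁺ the leaving group is H₂O (pKₐ(H₃O⁺) ≈ -1.7). Neutral; leaves from a protonated alcohol (R–OH₂⁺).
(In practice PhCH₂–OH₂⁺ is made from PhCH₂–OH by protonation with strong acid, converting the leaving group from hydroxide to neutral water.)

PhCH₂–OH₂⁺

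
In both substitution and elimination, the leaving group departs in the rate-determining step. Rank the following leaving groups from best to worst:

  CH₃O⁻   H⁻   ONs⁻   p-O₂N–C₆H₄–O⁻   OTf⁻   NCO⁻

OTf⁻: pKₐ(CF₃SO₃H (triflic acid)) ≈ -14
ONs⁻: pKₐ(p-O₂NC₆H₄SO₃H) ≈ -3.5
NCO⁻: pKₐ(HOCN) ≈ 3.5
p-O₂N–C₆H₄–O⁻: pKₐ(p-nitrophenol) ≈ 7.2
CH₃O⁻: pKₐ(CH₃OH) ≈ 15.5
H⁻: pKₐ(H₂) ≈ 36 — extremely strong base; leaves only in special hydride-transfer contexts

OTf⁻ > ONs⁻ > NCO⁻ > p-O₂N–C₆H₄–O⁻ > CH₃O⁻ > H⁻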